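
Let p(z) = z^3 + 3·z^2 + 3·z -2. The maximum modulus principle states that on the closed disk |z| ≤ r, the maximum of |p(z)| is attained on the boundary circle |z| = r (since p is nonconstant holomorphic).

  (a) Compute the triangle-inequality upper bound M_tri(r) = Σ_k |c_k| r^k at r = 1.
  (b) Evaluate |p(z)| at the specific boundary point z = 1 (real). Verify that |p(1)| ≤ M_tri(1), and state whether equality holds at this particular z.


Coefficients: c_0 = -2, c_1 = 3, c_2 = 3, c_3 = 1. Radius r = 1.
Part (a). Triangle bound: M_tri(r) = Σ_k |c_k| r^k
  = |-2|·1^0 + |3|·1^1 + |3|·1^2 + |1|·1^3
  = 2 + 3 + 3 + 1 = 9.
This bounds M(r) := max_{|z|=r} |p(z)| from above; equality holds iff all terms c_k z^k can be made to align in phase at a single z on |z|=r.
Part (b). At z = 1 (real, on the circle |z| = r):
  p(1) = (-2)·1^0 + (3)·1^1 + (3)·1^2 + (1)·1^3 = 5.
  |p(1)| = 5.
Check: |p(1)| = 5 ≤ 9 = M_tri(1). ✓ Equality does not hold at z = 1 (the coefficients have mixed signs, so the terms do not all align in phase there).

M_tri(1) = 9; |p(1)| = 5; equality at z=1: no.


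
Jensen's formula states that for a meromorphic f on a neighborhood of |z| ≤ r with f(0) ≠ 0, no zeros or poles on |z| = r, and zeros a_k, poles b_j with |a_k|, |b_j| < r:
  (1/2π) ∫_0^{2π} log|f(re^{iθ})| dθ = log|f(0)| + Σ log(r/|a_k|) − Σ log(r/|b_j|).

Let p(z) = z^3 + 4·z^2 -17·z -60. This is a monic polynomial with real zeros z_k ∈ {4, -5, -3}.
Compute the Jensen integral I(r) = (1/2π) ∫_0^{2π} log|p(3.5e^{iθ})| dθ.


Zeros: -5, -3, 4; r = 3.5.
Inside |z| < r: -3. Outside (|z| ≥ r): -5, 4.
p(0) = -60, so log|p(0)| = log(60) = 4.0943.
Apply Jensen: I(r) = log|p(0)| + Σ_k log(r/|z_k|), summed over zeros inside |z| < r.
  log(r/|z_k|) for z_k = -3: log(3.5/3) = 0.1542
  Outside zeros (-5, 4) contribute nothing to the Jensen sum.
Sum over inside zeros: 0.1542.
I(r) = log|p(0)| + (inside sum) = 4.0943 + 0.1542 = 4.2485.
Note: since some zeros are outside |z| ≤ r, the simplified n·log(r) form does NOT apply — only the inside zeros contribute.

I(r) ≈ 4.2485.


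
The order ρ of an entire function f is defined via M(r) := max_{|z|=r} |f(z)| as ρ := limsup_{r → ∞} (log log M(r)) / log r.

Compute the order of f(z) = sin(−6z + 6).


sin(w) is a linear combination of e^{iw} and e^{−iw} (or e^w, e^{−w} in the hyperbolic case), so |sin(w)| ≤ e^{|w|}. With w = −6z + 6, |w| ≤ 6|z| + 6 = 6r + 6 on |z| = r, giving M(r) ≤ e^{6r + 6}, so ρ ≤ 1. On a suitable ray (z = it for sin/cos; z = t for sinh/cosh, t real → ∞), |sin(−6z + 6)| grows like e^{6|t|}/2, so ρ ≥ 1. Hence ρ = 1.
Therefore ρ = 1.

Order ρ = 1.


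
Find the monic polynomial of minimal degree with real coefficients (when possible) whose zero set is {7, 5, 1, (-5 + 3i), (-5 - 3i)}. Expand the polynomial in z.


The polynomial is p(z) = ∏_{α ∈ S} (z − α), where S = {7, 5, 1, (-5 + 3i), (-5 - 3i)}.
Expanding the product yields: p(z) = z^5 -3·z^4 -49·z^3 -7·z^2 + 1248·z -1190.
Note conjugate pairs combine to real quadratics: (z − (-5+3i))(z − (-5−3i)) = z² + 10z + 34.
The resulting polynomial has degree 5 and real coefficients as required.

p(z) = z^5 -3·z^4 -49·z^3 -7·z^2 + 1248·z -1190.


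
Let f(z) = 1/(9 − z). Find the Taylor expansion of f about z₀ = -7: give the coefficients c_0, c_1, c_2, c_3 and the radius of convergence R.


Let w = z − z₀, so z = z₀ + w.
Then 9 − z = 9 − (z₀ + w) = (9 − z₀) − w = 16 − w.
f(z) = 1/(16 − w) = (1/(16)) · 1/(1 − w/(16)) = Σ_{n≥0} w^n / (16)^(n+1).
So c_n = 1/(16)^(n+1):
  c_0 = 1/(16)^1 = 1/16.
  c_1 = 1/(16)^2 = 1/256.
  c_2 = 1/(16)^3 = 1/4096.
  c_3 = 1/(16)^4 = 1/65536.
The series is valid for |w/d| < 1, i.e. |z − z₀| < |d|.
Radius of convergence: R = |9 − z₀| = |16| = 16 (distance from z₀ to the singularity z = 9).

c_0 = 1/16, c_1 = 1/256, c_2 = 1/4096, c_3 = 1/65536; R = 16.


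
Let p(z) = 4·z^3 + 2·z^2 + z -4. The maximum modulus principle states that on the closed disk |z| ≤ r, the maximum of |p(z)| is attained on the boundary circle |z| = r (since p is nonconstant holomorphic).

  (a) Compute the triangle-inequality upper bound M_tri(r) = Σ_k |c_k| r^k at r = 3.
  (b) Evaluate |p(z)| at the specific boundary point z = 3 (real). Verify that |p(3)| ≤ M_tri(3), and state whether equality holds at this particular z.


Coefficients: c_0 = -4, c_1 = 1, c_2 = 2, c_3 = 4. Radius r = 3.
Part (a). Triangle bound: M_tri(r) = Σ_k |c_k| r^k
  = |-4|·3^0 + |1|·3^1 + |2|·3^2 + |4|·3^3
  = 4 + 3 + 18 + 108 = 133.
This bounds M(r) := max_{|z|=r} |p(z)| from above; equality holds iff all terms c_k z^k can be made to align in phase at a single z on |z|=r.
Part (b). At z = 3 (real, on the circle |z| = r):
  p(3) = (-4)·3^0 + (1)·3^1 + (2)·3^2 + (4)·3^3 = 125.
  |p(3)| = 125.
Check: |p(3)| = 125 ≤ 133 = M_tri(3). ✓ Equality does not hold at z = 3 (the coefficients have mixed signs, so the terms do not all align in phase there).

M_tri(3) = 133; |p(3)| = 125; equality at z=3: no.


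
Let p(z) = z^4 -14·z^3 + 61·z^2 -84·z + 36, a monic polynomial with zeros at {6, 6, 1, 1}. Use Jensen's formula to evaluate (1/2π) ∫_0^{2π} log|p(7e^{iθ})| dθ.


Zeros: 1, 1, 6, 6; r = 7.
Inside |z| < r: 1, 1, 6, 6. Outside (|z| ≥ r): ∅.
p(0) = 36, so log|p(0)| = log(36) = 3.5835.
Apply Jensen: I(r) = log|p(0)| + Σ_k log(r/|z_k|), summed over zeros inside |z| < r.
  log(r/|z_k|) for z_k = 6: log(7/6) = 0.1542
  log(r/|z_k|) for z_k = 6: log(7/6) = 0.1542
  log(r/|z_k|) for z_k = 1: log(7/1) = 1.9459
  log(r/|z_k|) for z_k = 1: log(7/1) = 1.9459
Sum over inside zeros: 4.2001.
I(r) = log|p(0)| + (inside sum) = 3.5835 + 4.2001 = 7.7836.
Closed form (all zeros inside, monic): I(r) = n·log(r) = 4·log(7) = 7.7836. ✓

I(r) ≈ 7.7836.


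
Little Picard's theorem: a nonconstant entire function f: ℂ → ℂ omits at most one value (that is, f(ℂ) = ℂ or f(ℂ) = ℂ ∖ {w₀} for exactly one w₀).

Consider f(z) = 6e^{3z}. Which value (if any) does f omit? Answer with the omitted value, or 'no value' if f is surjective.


Little Picard bounds the complement of f(ℂ) to at most one point.
e^{3z} is never zero on ℂ, so 6·e^{3z} takes every value in ℂ ∖ {0}. Adding 0 shifts the range to ℂ ∖ {0}. Thus f omits exactly the value 0.

Omitted value: 0.


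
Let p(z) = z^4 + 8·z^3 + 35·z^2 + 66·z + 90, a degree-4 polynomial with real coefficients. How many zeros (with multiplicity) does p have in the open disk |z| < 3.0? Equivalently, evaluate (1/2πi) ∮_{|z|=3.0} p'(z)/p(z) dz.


The zeros of p are: (-1 + 2i), (-1 - 2i), (-3 + 3i), (-3 - 3i).
Their magnitudes are: 2.236, 2.236, 4.243, 4.243.
Zeros with |z| < R = 3.0: (-1 + 2i), (-1 - 2i).
Count = 2.
By the argument principle, (1/2πi) ∮_{|z|=R} p'(z)/p(z) dz equals exactly this count.

Number of zeros inside |z| < 3.0: 2.


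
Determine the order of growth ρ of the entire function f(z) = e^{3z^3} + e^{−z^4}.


Each summand is entire of order 3 and 4 respectively (as in the single-exponential case). The order of a sum is at most the max of the orders, so ρ ≤ 4. For the lower bound: on |z|=r choose arg z so that -1z^4 is real positive; then |e^{-1z^4}| = e^{1r^4} while |e^{3z^3}| ≤ e^{3r^3} = o(e^{1r^4}). So |f| ≥ e^{1r^4}(1 − o(1)) and ρ ≥ 4. Hence ρ = max(3, 4) = 4.
Therefore ρ = 4.

Order ρ = 4.


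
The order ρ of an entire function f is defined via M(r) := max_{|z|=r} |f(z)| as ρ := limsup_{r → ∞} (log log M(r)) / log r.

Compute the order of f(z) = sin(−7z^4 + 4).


Write sin(w) = (e^{iw} ± e^{−iw})/(2 or 2i), so |sin(w)| ≤ e^{|w|}. With w = −7z^4 + 4, |w| ≤ 7r^4 + 4 on |z|=r, giving M(r) ≤ e^{7r^4 + 4} and ρ ≤ 4. For the lower bound, choose z on |z|=r with -7z^4 purely imaginary of modulus 7r^4; then |sin(−7z^4 + 4)| grows like e^{7r^4}/2, so ρ ≥ 4. Hence ρ = 4.
Therefore ρ = 4.

Order ρ = 4.


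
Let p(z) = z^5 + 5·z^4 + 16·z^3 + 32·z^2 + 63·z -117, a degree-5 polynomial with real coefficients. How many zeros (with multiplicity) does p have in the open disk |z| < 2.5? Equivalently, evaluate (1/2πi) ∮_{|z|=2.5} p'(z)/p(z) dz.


The zeros of p are: (0 + 3i), (0 - 3i), (-3 + 2i), (-3 - 2i), 1.
Their magnitudes are: 3, 3, 3.606, 3.606, 1.
Zeros with |z| < R = 2.5: 1.
Count = 1.
By the argument principle, (1/2πi) ∮_{|z|=R} p'(z)/p(z) dz equals exactly this count.

Number of zeros inside |z| < 2.5: 1.


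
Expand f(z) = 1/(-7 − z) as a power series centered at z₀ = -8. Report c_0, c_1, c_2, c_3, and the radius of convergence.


Let w = z − z₀, so z = z₀ + w.
Then -7 − z = -7 − (z₀ + w) = (-7 − z₀) − w = 1 − w.
f(z) = 1/(1 − w) = (1/(1)) · 1/(1 − w/(1)) = Σ_{n≥0} w^n / (1)^(n+1).
So c_n = 1/(1)^(n+1):
  c_0 = 1/(1)^1 = 1.
  c_1 = 1/(1)^2 = 1.
  c_2 = 1/(1)^3 = 1.
  c_3 = 1/(1)^4 = 1.
The series is valid for |w/d| < 1, i.e. |z − z₀| < |d|.
Radius of convergence: R = |-7 − z₀| = |1| = 1 (distance from z₀ to the singularity z = -7).

c_0 = 1, c_1 = 1, c_2 = 1, c_3 = 1; R = 1.


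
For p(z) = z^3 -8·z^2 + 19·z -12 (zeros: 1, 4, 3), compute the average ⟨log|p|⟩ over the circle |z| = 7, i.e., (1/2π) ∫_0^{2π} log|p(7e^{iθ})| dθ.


Zeros: 1, 3, 4; r = 7.
Inside |z| < r: 1, 3, 4. Outside (|z| ≥ r): ∅.
p(0) = -12, so log|p(0)| = log(12) = 2.4849.
Apply Jensen: I(r) = log|p(0)| + Σ_k log(r/|z_k|), summed over zeros inside |z| < r.
  log(r/|z_k|) for z_k = 1: log(7/1) = 1.9459
  log(r/|z_k|) for z_k = 4: log(7/4) = 0.5596
  log(r/|z_k|) for z_k = 3: log(7/3) = 0.8473
Sum over inside zeros: 3.3528.
I(r) = log|p(0)| + (inside sum) = 2.4849 + 3.3528 = 5.8377.
Closed form (all zeros inside, monic): I(r) = n·log(r) = 3·log(7) = 5.8377. ✓

I(r) ≈ 5.8377.


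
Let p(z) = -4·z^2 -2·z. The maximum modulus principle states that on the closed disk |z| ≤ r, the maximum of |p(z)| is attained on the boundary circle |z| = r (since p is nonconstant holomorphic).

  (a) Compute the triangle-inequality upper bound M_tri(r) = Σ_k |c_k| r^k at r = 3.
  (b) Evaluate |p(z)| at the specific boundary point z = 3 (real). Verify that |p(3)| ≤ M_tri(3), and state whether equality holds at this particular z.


Coefficients: c_0 = 0, c_1 = -2, c_2 = -4. Radius r = 3.
Part (a). Triangle bound: M_tri(r) = Σ_k |c_k| r^k
  = |0|·3^0 + |-2|·3^1 + |-4|·3^2
  = 0 + 6 + 36 = 42.
This bounds M(r) := max_{|z|=r} |p(z)| from above; equality holds iff all terms c_k z^k can be made to align in phase at a single z on |z|=r.
Part (b). At z = 3 (real, on the circle |z| = r):
  p(3) = (0)·3^0 + (-2)·3^1 + (-4)·3^2 = -42.
  |p(3)| = 42.
Since all nonzero coefficients share the same sign, |p(3)| = 42 = M_tri(3); the triangle bound is attained at z = 3, so in fact M(r) = 42.

M_tri(3) = 42; |p(3)| = 42; equality at z=3: yes.


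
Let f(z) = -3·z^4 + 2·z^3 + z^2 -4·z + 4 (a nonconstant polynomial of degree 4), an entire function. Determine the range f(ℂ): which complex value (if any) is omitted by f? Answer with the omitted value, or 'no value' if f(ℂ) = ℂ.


Little Picard bounds the complement of f(ℂ) to at most one point.
For every w ∈ ℂ, the equation p(z) − w = 0 is a nonconstant polynomial in z and hence has at least one root by the fundamental theorem of algebra. So p is surjective onto ℂ, omitting no value.

Omitted value: no value.


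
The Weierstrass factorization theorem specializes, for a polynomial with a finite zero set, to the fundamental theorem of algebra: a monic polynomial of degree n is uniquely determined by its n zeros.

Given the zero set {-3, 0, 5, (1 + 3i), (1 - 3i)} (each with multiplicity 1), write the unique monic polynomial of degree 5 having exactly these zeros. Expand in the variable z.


The polynomial is p(z) = ∏_{α ∈ S} (z − α), where S = {-3, 0, 5, (1 + 3i), (1 - 3i)}.
Expanding the product yields: p(z) = z^5 -4·z^4 -z^3 + 10·z^2 -150·z.
Note conjugate pairs combine to real quadratics: (z − (1+3i))(z − (1−3i)) = z² − 2z + 10.
The resulting polynomial has degree 5 and real coefficients as required.

p(z) = z^5 -4·z^4 -z^3 + 10·z^2 -150·z.


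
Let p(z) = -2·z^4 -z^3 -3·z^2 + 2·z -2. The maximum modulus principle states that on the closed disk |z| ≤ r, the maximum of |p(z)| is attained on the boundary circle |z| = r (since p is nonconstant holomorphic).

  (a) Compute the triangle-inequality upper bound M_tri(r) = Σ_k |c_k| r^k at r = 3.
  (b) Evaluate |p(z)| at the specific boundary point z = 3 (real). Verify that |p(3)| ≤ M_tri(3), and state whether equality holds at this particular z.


Coefficients: c_0 = -2, c_1 = 2, c_2 = -3, c_3 = -1, c_4 = -2. Radius r = 3.
Part (a). Triangle bound: M_tri(r) = Σ_k |c_k| r^k
  = |-2|·3^0 + |2|·3^1 + |-3|·3^2 + |-1|·3^3 + |-2|·3^4
  = 2 + 6 + 27 + 27 + 162 = 224.
This bounds M(r) := max_{|z|=r} |p(z)| from above; equality holds iff all terms c_k z^k can be made to align in phase at a single z on |z|=r.
Part (b). At z = 3 (real, on the circle |z| = r):
  p(3) = (-2)·3^0 + (2)·3^1 + (-3)·3^2 + (-1)·3^3 + (-2)·3^4 = -212.
  |p(3)| = 212.
Check: |p(3)| = 212 ≤ 224 = M_tri(3). ✓ Equality does not hold at z = 3 (the coefficients have mixed signs, so the terms do not all align in phase there).

M_tri(3) = 224; |p(3)| = 212; equality at z=3: no.


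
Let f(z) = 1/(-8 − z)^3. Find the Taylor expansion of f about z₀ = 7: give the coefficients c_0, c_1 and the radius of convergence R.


Let w = z − z₀, so z = z₀ + w.
Then -8 − z = -8 − (z₀ + w) = (-8 − z₀) − w = -15 − w.
f(z) = 1/(-15 − w)^3 = (1/(-15)^3) · (1 − w/(-15))^{−3}.
By the binomial series (1−u)^{−3} = Σ_{n≥0} C(n+2, 2) u^n for |u|<1, with u = w/(-15):
  c_n = C(n+2, 2) / (-15)^(n+3).
  c_0 = 1/(-15)^3 = -1/3375.
  c_1 = 3/(-15)^4 = 1/16875.
The series is valid for |w/d| < 1, i.e. |z − z₀| < |d|.
Radius of convergence: R = |-8 − z₀| = |-15| = 15 (distance from z₀ to the singularity z = -8).

c_0 = -1/3375, c_1 = 1/16875; R = 15.


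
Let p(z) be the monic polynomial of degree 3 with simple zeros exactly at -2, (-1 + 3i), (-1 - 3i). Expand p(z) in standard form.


The polynomial is p(z) = ∏_{α ∈ S} (z − α), where S = {-2, (-1 + 3i), (-1 - 3i)}.
Expanding the product yields: p(z) = z^3 + 4·z^2 + 14·z + 20.
Note conjugate pairs combine to real quadratics: (z − (-1+3i))(z − (-1−3i)) = z² + 2z + 10.
The resulting polynomial has degree 3 and real coefficients as required.

p(z) = z^3 + 4·z^2 + 14·z + 20.


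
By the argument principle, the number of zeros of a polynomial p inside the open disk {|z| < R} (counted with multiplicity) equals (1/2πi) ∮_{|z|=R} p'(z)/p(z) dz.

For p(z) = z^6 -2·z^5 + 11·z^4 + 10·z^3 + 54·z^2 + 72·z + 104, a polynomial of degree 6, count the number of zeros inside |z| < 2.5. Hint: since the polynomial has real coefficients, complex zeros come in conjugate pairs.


The zeros of p are: (-1 + 1i), (-1 - 1i), (2 + 3i), (2 - 3i), (0 + 2i), (0 - 2i).
Their magnitudes are: 1.414, 1.414, 3.606, 3.606, 2, 2.
Zeros with |z| < R = 2.5: (-1 + 1i), (-1 - 1i), (0 + 2i), (0 - 2i).
Count = 4.
By the argument principle, (1/2πi) ∮_{|z|=R} p'(z)/p(z) dz equals exactly this count.

Number of zeros inside |z| < 2.5: 4.


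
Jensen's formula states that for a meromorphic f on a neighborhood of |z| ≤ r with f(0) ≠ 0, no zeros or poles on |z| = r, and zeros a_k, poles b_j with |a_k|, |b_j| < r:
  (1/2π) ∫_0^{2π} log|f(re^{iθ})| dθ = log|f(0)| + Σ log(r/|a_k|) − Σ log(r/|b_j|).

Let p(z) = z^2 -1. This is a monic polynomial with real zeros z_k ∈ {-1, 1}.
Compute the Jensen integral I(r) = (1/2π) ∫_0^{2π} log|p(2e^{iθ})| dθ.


Zeros: -1, 1; r = 2.
Inside |z| < r: -1, 1. Outside (|z| ≥ r): ∅.
p(0) = -1, so log|p(0)| = log(1) = 0.0000.
Apply Jensen: I(r) = log|p(0)| + Σ_k log(r/|z_k|), summed over zeros inside |z| < r.
  log(r/|z_k|) for z_k = -1: log(2/1) = 0.6931
  log(r/|z_k|) for z_k = 1: log(2/1) = 0.6931
Sum over inside zeros: 1.3863.
I(r) = log|p(0)| + (inside sum) = 0.0000 + 1.3863 = 1.3863.
Closed form (all zeros inside, monic): I(r) = n·log(r) = 2·log(2) = 1.3863. ✓

I(r) ≈ 1.3863.


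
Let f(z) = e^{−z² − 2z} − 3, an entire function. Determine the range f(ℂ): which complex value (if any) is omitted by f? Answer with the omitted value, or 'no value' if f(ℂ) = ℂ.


Little Picard bounds the complement of f(ℂ) to at most one point.
The exponent g(z) = −z² − 2z is a nonconstant polynomial, hence surjective onto ℂ. So e^{g(z)} takes every value in {e^w : w ∈ ℂ} = ℂ ∖ {0}. Adding -3 shifts the range to ℂ ∖ {-3}. f omits exactly -3.

Omitted value: -3.


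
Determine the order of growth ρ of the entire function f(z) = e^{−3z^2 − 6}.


|e^{−3z^2 − 6}| = e^{Re(-3·z^2) + -6} ≤ e^{3|z|^2 + -6} = e^{3r^2 + -6} on |z| = r, so ρ ≤ 2. Choosing z on |z|=r so that -3·z^2 is real positive (always possible by picking arg z appropriately) gives |f(z)| = e^{3r^2 + -6}, matching the bound. The additive constant -6 does not affect log log M(r) ~ 2·log r. Hence ρ = 2.
Therefore ρ = 2.

Order ρ = 2.


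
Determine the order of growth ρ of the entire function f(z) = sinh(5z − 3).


sinh(w) is a linear combination of e^{iw} and e^{−iw} (or e^w, e^{−w} in the hyperbolic case), so |sinh(w)| ≤ e^{|w|}. With w = 5z − 3, |w| ≤ 5|z| + 3 = 5r + 3 on |z| = r, giving M(r) ≤ e^{5r + 3}, so ρ ≤ 1. On a suitable ray (z = it for sin/cos; z = t for sinh/cosh, t real → ∞), |sinh(5z − 3)| grows like e^{5|t|}/2, so ρ ≥ 1. Hence ρ = 1.
Therefore ρ = 1.

Order ρ = 1.


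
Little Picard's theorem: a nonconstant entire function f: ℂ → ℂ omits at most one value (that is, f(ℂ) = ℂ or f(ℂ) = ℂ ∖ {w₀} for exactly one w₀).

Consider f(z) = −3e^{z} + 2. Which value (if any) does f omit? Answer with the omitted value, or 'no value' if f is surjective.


Little Picard bounds the complement of f(ℂ) to at most one point.
e^{z} is never zero on ℂ, so -3·e^{z} takes every value in ℂ ∖ {0}. Adding 2 shifts the range to ℂ ∖ {2}. Thus f omits exactly the value 2.

Omitted value: 2.


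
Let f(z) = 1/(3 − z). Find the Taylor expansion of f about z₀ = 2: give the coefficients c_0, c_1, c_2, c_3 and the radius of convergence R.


Let w = z − z₀, so z = z₀ + w.
Then 3 − z = 3 − (z₀ + w) = (3 − z₀) − w = 1 − w.
f(z) = 1/(1 − w) = (1/(1)) · 1/(1 − w/(1)) = Σ_{n≥0} w^n / (1)^(n+1).
So c_n = 1/(1)^(n+1):
  c_0 = 1/(1)^1 = 1.
  c_1 = 1/(1)^2 = 1.
  c_2 = 1/(1)^3 = 1.
  c_3 = 1/(1)^4 = 1.
The series is valid for |w/d| < 1, i.e. |z − z₀| < |d|.
Radius of convergence: R = |3 − z₀| = |1| = 1 (distance from z₀ to the singularity z = 3).

c_0 = 1, c_1 = 1, c_2 = 1, c_3 = 1; R = 1.


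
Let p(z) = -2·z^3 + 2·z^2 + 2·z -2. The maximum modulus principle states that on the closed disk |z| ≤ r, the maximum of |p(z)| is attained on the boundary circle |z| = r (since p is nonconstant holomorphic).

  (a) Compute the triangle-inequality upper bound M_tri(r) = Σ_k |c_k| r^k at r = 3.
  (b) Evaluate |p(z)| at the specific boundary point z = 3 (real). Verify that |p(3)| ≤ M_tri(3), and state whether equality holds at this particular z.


Coefficients: c_0 = -2, c_1 = 2, c_2 = 2, c_3 = -2. Radius r = 3.
Part (a). Triangle bound: M_tri(r) = Σ_k |c_k| r^k
  = |-2|·3^0 + |2|·3^1 + |2|·3^2 + |-2|·3^3
  = 2 + 6 + 18 + 54 = 80.
This bounds M(r) := max_{|z|=r} |p(z)| from above; equality holds iff all terms c_k z^k can be made to align in phase at a single z on |z|=r.
Part (b). At z = 3 (real, on the circle |z| = r):
  p(3) = (-2)·3^0 + (2)·3^1 + (2)·3^2 + (-2)·3^3 = -32.
  |p(3)| = 32.
Check: |p(3)| = 32 ≤ 80 = M_tri(3). ✓ Equality does not hold at z = 3 (the coefficients have mixed signs, so the terms do not all align in phase there).

M_tri(3) = 80; |p(3)| = 32; equality at z=3: no.


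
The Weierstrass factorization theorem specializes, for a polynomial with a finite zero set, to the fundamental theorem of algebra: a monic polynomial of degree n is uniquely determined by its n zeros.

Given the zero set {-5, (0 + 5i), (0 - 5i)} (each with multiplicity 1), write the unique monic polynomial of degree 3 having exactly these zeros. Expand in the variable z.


The polynomial is p(z) = ∏_{α ∈ S} (z − α), where S = {-5, (0 + 5i), (0 - 5i)}.
Expanding the product yields: p(z) = z^3 + 5·z^2 + 25·z + 125.
Note conjugate pairs combine to real quadratics: (z − (0+5i))(z − (0−5i)) = z² + 25.
The resulting polynomial has degree 3 and real coefficients as required.

p(z) = z^3 + 5·z^2 + 25·z + 125.


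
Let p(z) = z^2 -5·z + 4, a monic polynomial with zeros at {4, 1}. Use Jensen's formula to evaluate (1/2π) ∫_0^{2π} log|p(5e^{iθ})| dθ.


Zeros: 1, 4; r = 5.
Inside |z| < r: 1, 4. Outside (|z| ≥ r): ∅.
p(0) = 4, so log|p(0)| = log(4) = 1.3863.
Apply Jensen: I(r) = log|p(0)| + Σ_k log(r/|z_k|), summed over zeros inside |z| < r.
  log(r/|z_k|) for z_k = 4: log(5/4) = 0.2231
  log(r/|z_k|) for z_k = 1: log(5/1) = 1.6094
Sum over inside zeros: 1.8326.
I(r) = log|p(0)| + (inside sum) = 1.3863 + 1.8326 = 3.2189.
Closed form (all zeros inside, monic): I(r) = n·log(r) = 2·log(5) = 3.2189. ✓

I(r) ≈ 3.2189.


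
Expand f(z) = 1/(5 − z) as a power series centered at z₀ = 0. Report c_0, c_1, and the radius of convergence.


Let w = z − z₀, so z = z₀ + w.
Then 5 − z = 5 − (z₀ + w) = (5 − z₀) − w = 5 − w.
f(z) = 1/(5 − w) = (1/(5)) · 1/(1 − w/(5)) = Σ_{n≥0} w^n / (5)^(n+1).
So c_n = 1/(5)^(n+1):
  c_0 = 1/(5)^1 = 1/5.
  c_1 = 1/(5)^2 = 1/25.
The series is valid for |w/d| < 1, i.e. |z − z₀| < |d|.
Radius of convergence: R = |5 − z₀| = |5| = 5 (distance from z₀ to the singularity z = 5).

c_0 = 1/5, c_1 = 1/25; R = 5.


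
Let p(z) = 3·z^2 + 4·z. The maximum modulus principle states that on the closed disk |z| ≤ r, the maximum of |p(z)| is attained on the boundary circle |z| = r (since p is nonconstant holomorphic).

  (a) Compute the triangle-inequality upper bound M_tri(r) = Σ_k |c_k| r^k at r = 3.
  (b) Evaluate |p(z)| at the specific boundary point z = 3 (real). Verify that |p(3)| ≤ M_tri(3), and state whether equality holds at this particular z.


Coefficients: c_0 = 0, c_1 = 4, c_2 = 3. Radius r = 3.
Part (a). Triangle bound: M_tri(r) = Σ_k |c_k| r^k
  = |0|·3^0 + |4|·3^1 + |3|·3^2
  = 0 + 12 + 27 = 39.
This bounds M(r) := max_{|z|=r} |p(z)| from above; equality holds iff all terms c_k z^k can be made to align in phase at a single z on |z|=r.
Part (b). At z = 3 (real, on the circle |z| = r):
  p(3) = (0)·3^0 + (4)·3^1 + (3)·3^2 = 39.
  |p(3)| = 39.
Since all nonzero coefficients share the same sign, |p(3)| = 39 = M_tri(3); the triangle bound is attained at z = 3, so in fact M(r) = 39.

M_tri(3) = 39; |p(3)| = 39; equality at z=3: yes.


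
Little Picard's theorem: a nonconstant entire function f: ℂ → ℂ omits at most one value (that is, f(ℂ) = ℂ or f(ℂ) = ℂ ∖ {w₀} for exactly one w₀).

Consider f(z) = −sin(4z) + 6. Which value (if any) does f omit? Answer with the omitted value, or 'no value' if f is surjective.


Little Picard bounds the complement of f(ℂ) to at most one point.
sin is entire and surjective onto ℂ: for every w ∈ ℂ, sin(ζ) = w has a solution ζ ∈ ℂ (e.g., via the complex inverse arcsin). With ζ = 4z this gives z = ζ/(4). Then -1·sin(4z) takes every value in -1·ℂ = ℂ, and adding 6 is a bijection of ℂ. So f is surjective and omits no value. (Note: only on the real line is sin bounded by [−1, 1].)

Omitted value: no value.


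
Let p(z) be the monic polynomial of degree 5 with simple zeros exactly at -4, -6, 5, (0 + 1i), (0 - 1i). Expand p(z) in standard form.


The polynomial is p(z) = ∏_{α ∈ S} (z − α), where S = {-4, -6, 5, (0 + 1i), (0 - 1i)}.
Expanding the product yields: p(z) = z^5 + 5·z^4 -25·z^3 -115·z^2 -26·z -120.
Note conjugate pairs combine to real quadratics: (z − (0+1i))(z − (0−1i)) = z² + 1.
The resulting polynomial has degree 5 and real coefficients as required.

p(z) = z^5 + 5·z^4 -25·z^3 -115·z^2 -26·z -120.


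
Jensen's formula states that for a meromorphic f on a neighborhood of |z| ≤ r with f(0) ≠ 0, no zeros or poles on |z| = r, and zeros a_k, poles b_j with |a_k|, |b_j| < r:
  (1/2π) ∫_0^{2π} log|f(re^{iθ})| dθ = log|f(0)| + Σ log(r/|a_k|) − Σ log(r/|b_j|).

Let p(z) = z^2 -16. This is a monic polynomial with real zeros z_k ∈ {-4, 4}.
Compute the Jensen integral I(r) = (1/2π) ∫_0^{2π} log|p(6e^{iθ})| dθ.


Zeros: -4, 4; r = 6.
Inside |z| < r: -4, 4. Outside (|z| ≥ r): ∅.
p(0) = -16, so log|p(0)| = log(16) = 2.7726.
Apply Jensen: I(r) = log|p(0)| + Σ_k log(r/|z_k|), summed over zeros inside |z| < r.
  log(r/|z_k|) for z_k = -4: log(6/4) = 0.4055
  log(r/|z_k|) for z_k = 4: log(6/4) = 0.4055
Sum over inside zeros: 0.8109.
I(r) = log|p(0)| + (inside sum) = 2.7726 + 0.8109 = 3.5835.
Closed form (all zeros inside, monic): I(r) = n·log(r) = 2·log(6) = 3.5835. ✓

I(r) ≈ 3.5835.


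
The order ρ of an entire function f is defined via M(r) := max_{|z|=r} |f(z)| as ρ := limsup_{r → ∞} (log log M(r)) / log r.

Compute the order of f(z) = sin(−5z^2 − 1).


Write sin(w) = (e^{iw} ± e^{−iw})/(2 or 2i), so |sin(w)| ≤ e^{|w|}. With w = −5z^2 − 1, |w| ≤ 5r^2 + 1 on |z|=r, giving M(r) ≤ e^{5r^2 + 1} and ρ ≤ 2. For the lower bound, choose z on |z|=r with -5z^2 purely imaginary of modulus 5r^2; then |sin(−5z^2 − 1)| grows like e^{5r^2}/2, so ρ ≥ 2. Hence ρ = 2.
Therefore ρ = 2.

Order ρ = 2.


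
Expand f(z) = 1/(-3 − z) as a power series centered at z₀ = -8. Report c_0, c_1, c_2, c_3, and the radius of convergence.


Let w = z − z₀, so z = z₀ + w.
Then -3 − z = -3 − (z₀ + w) = (-3 − z₀) − w = 5 − w.
f(z) = 1/(5 − w) = (1/(5)) · 1/(1 − w/(5)) = Σ_{n≥0} w^n / (5)^(n+1).
So c_n = 1/(5)^(n+1):
  c_0 = 1/(5)^1 = 1/5.
  c_1 = 1/(5)^2 = 1/25.
  c_2 = 1/(5)^3 = 1/125.
  c_3 = 1/(5)^4 = 1/625.
The series is valid for |w/d| < 1, i.e. |z − z₀| < |d|.
Radius of convergence: R = |-3 − z₀| = |5| = 5 (distance from z₀ to the singularity z = -3).

c_0 = 1/5, c_1 = 1/25, c_2 = 1/125, c_3 = 1/625; R = 5.


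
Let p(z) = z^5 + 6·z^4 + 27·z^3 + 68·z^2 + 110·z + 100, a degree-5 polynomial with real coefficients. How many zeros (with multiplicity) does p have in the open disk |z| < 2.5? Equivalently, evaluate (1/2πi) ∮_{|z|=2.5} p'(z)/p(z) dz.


The zeros of p are: (-1 + 2i), (-1 - 2i), (-1 + 3i), (-1 - 3i), -2.
Their magnitudes are: 2.236, 2.236, 3.162, 3.162, 2.
Zeros with |z| < R = 2.5: (-1 + 2i), (-1 - 2i), -2.
Count = 3.
By the argument principle, (1/2πi) ∮_{|z|=R} p'(z)/p(z) dz equals exactly this count.

Number of zeros inside |z| < 2.5: 3.


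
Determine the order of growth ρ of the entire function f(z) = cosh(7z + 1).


cosh(w) is a linear combination of e^{iw} and e^{−iw} (or e^w, e^{−w} in the hyperbolic case), so |cosh(w)| ≤ e^{|w|}. With w = 7z + 1, |w| ≤ 7|z| + 1 = 7r + 1 on |z| = r, giving M(r) ≤ e^{7r + 1}, so ρ ≤ 1. On a suitable ray (z = it for sin/cos; z = t for sinh/cosh, t real → ∞), |cosh(7z + 1)| grows like e^{7|t|}/2, so ρ ≥ 1. Hence ρ = 1.
Therefore ρ = 1.

Order ρ = 1.


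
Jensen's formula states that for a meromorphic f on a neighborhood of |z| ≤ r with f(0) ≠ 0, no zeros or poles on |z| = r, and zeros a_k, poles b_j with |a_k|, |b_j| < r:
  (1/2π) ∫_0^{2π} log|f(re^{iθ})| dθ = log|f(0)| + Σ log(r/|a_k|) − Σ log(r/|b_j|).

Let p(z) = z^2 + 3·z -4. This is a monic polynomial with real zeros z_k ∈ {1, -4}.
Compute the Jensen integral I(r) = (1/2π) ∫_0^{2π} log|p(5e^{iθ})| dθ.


Zeros: -4, 1; r = 5.
Inside |z| < r: -4, 1. Outside (|z| ≥ r): ∅.
p(0) = -4, so log|p(0)| = log(4) = 1.3863.
Apply Jensen: I(r) = log|p(0)| + Σ_k log(r/|z_k|), summed over zeros inside |z| < r.
  log(r/|z_k|) for z_k = 1: log(5/1) = 1.6094
  log(r/|z_k|) for z_k = -4: log(5/4) = 0.2231
Sum over inside zeros: 1.8326.
I(r) = log|p(0)| + (inside sum) = 1.3863 + 1.8326 = 3.2189.
Closed form (all zeros inside, monic): I(r) = n·log(r) = 2·log(5) = 3.2189. ✓

I(r) ≈ 3.2189.


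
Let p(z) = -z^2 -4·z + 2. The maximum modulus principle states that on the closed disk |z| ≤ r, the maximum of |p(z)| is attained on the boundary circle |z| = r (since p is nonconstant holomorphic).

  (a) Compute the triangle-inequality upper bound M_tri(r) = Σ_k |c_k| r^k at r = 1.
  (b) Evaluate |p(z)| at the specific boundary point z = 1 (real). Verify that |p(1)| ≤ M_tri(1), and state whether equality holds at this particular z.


Coefficients: c_0 = 2, c_1 = -4, c_2 = -1. Radius r = 1.
Part (a). Triangle bound: M_tri(r) = Σ_k |c_k| r^k
  = |2|·1^0 + |-4|·1^1 + |-1|·1^2
  = 2 + 4 + 1 = 7.
This bounds M(r) := max_{|z|=r} |p(z)| from above; equality holds iff all terms c_k z^k can be made to align in phase at a single z on |z|=r.
Part (b). At z = 1 (real, on the circle |z| = r):
  p(1) = (2)·1^0 + (-4)·1^1 + (-1)·1^2 = -3.
  |p(1)| = 3.
Check: |p(1)| = 3 ≤ 7 = M_tri(1). ✓ Equality does not hold at z = 1 (the coefficients have mixed signs, so the terms do not all align in phase there).

M_tri(1) = 7; |p(1)| = 3; equality at z=1: no.


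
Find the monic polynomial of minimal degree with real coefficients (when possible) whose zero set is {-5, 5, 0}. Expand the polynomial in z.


The polynomial is p(z) = ∏_{α ∈ S} (z − α), where S = {-5, 5, 0}.
Expanding the product yields: p(z) = z^3 -25·z.
The resulting polynomial has degree 3 and real coefficients as required.

p(z) = z^3 -25·z.


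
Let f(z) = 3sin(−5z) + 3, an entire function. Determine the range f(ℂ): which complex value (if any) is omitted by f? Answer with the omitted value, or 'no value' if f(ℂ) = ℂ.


Little Picard bounds the complement of f(ℂ) to at most one point.
sin is entire and surjective onto ℂ: for every w ∈ ℂ, sin(ζ) = w has a solution ζ ∈ ℂ (e.g., via the complex inverse arcsin). With ζ = −5z this gives z = ζ/(-5). Then 3·sin(−5z) takes every value in 3·ℂ = ℂ, and adding 3 is a bijection of ℂ. So f is surjective and omits no value. (Note: only on the real line is sin bounded by [−1, 1].)

Omitted value: no value.


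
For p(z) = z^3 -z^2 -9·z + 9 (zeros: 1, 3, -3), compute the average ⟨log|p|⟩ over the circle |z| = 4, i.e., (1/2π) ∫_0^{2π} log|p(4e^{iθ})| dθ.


Zeros: -3, 1, 3; r = 4.
Inside |z| < r: -3, 1, 3. Outside (|z| ≥ r): ∅.
p(0) = 9, so log|p(0)| = log(9) = 2.1972.
Apply Jensen: I(r) = log|p(0)| + Σ_k log(r/|z_k|), summed over zeros inside |z| < r.
  log(r/|z_k|) for z_k = 1: log(4/1) = 1.3863
  log(r/|z_k|) for z_k = 3: log(4/3) = 0.2877
  log(r/|z_k|) for z_k = -3: log(4/3) = 0.2877
Sum over inside zeros: 1.9617.
I(r) = log|p(0)| + (inside sum) = 2.1972 + 1.9617 = 4.1589.
Closed form (all zeros inside, monic): I(r) = n·log(r) = 3·log(4) = 4.1589. ✓

I(r) ≈ 4.1589.


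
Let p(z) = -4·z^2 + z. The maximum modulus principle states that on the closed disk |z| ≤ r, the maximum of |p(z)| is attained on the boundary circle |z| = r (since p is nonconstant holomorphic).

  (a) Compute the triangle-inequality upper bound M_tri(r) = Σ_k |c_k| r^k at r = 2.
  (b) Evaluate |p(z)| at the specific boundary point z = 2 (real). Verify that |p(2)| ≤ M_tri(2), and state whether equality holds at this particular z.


Coefficients: c_0 = 0, c_1 = 1, c_2 = -4. Radius r = 2.
Part (a). Triangle bound: M_tri(r) = Σ_k |c_k| r^k
  = |0|·2^0 + |1|·2^1 + |-4|·2^2
  = 0 + 2 + 16 = 18.
This bounds M(r) := max_{|z|=r} |p(z)| from above; equality holds iff all terms c_k z^k can be made to align in phase at a single z on |z|=r.
Part (b). At z = 2 (real, on the circle |z| = r):
  p(2) = (0)·2^0 + (1)·2^1 + (-4)·2^2 = -14.
  |p(2)| = 14.
Check: |p(2)| = 14 ≤ 18 = M_tri(2). ✓ Equality does not hold at z = 2 (the coefficients have mixed signs, so the terms do not all align in phase there).

M_tri(2) = 18; |p(2)| = 14; equality at z=2: no.


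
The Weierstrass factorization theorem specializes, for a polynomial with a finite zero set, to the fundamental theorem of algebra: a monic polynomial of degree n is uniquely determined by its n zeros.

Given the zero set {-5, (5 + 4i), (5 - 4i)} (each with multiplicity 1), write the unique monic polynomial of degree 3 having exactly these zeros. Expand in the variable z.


The polynomial is p(z) = ∏_{α ∈ S} (z − α), where S = {-5, (5 + 4i), (5 - 4i)}.
Expanding the product yields: p(z) = z^3 -5·z^2 -9·z + 205.
Note conjugate pairs combine to real quadratics: (z − (5+4i))(z − (5−4i)) = z² − 10z + 41.
The resulting polynomial has degree 3 and real coefficients as required.

p(z) = z^3 -5·z^2 -9·z + 205.


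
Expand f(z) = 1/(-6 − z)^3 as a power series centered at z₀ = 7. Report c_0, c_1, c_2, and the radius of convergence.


Let w = z − z₀, so z = z₀ + w.
Then -6 − z = -6 − (z₀ + w) = (-6 − z₀) − w = -13 − w.
f(z) = 1/(-13 − w)^3 = (1/(-13)^3) · (1 − w/(-13))^{−3}.
By the binomial series (1−u)^{−3} = Σ_{n≥0} C(n+2, 2) u^n for |u|<1, with u = w/(-13):
  c_n = C(n+2, 2) / (-13)^(n+3).
  c_0 = 1/(-13)^3 = -1/2197.
  c_1 = 3/(-13)^4 = 3/28561.
  c_2 = 6/(-13)^5 = -6/371293.
The series is valid for |w/d| < 1, i.e. |z − z₀| < |d|.
Radius of convergence: R = |-6 − z₀| = |-13| = 13 (distance from z₀ to the singularity z = -6).

c_0 = -1/2197, c_1 = 3/28561, c_2 = -6/371293; R = 13.


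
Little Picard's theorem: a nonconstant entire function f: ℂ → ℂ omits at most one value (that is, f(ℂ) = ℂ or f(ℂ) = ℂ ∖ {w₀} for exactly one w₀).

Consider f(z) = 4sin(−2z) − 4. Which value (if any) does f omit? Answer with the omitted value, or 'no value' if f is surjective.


Little Picard bounds the complement of f(ℂ) to at most one point.
sin is entire and surjective onto ℂ: for every w ∈ ℂ, sin(ζ) = w has a solution ζ ∈ ℂ (e.g., via the complex inverse arcsin). With ζ = −2z this gives z = ζ/(-2). Then 4·sin(−2z) takes every value in 4·ℂ = ℂ, and adding -4 is a bijection of ℂ. So f is surjective and omits no value. (Note: only on the real line is sin bounded by [−1, 1].)

Omitted value: no value.


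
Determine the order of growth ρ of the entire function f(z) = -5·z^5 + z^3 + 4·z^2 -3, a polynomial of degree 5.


|f(z)| ≤ Σ|c_k|·r^k = O(r^5) as r → ∞. Polynomial growth is O(e^{r^ε}) for every ε > 0 (since r^5/e^{r^ε} → 0), so ρ ≤ ε for all ε > 0, i.e. ρ = 0. Every nonconstant polynomial has order 0.
Therefore ρ = 0.

Order ρ = 0.


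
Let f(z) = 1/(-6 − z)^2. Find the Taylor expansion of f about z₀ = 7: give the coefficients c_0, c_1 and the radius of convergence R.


Let w = z − z₀, so z = z₀ + w.
Then -6 − z = -6 − (z₀ + w) = (-6 − z₀) − w = -13 − w.
f(z) = 1/(-13 − w)^2 = (1/(-13)^2) · (1 − w/(-13))^{−2}.
By the binomial series (1−u)^{−2} = Σ_{n≥0} C(n+1, 1) u^n for |u|<1, with u = w/(-13):
  c_n = C(n+1, 1) / (-13)^(n+2).
  c_0 = 1/(-13)^2 = 1/169.
  c_1 = 2/(-13)^3 = -2/2197.
The series is valid for |w/d| < 1, i.e. |z − z₀| < |d|.
Radius of convergence: R = |-6 − z₀| = |-13| = 13 (distance from z₀ to the singularity z = -6).

c_0 = 1/169, c_1 = -2/2197; R = 13.


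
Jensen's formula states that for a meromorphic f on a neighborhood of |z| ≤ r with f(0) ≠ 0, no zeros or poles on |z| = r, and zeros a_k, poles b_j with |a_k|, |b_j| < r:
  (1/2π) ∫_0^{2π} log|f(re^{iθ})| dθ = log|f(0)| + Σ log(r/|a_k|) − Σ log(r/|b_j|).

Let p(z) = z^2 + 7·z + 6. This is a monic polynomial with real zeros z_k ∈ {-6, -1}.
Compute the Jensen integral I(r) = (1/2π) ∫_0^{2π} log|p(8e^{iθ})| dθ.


Zeros: -6, -1; r = 8.
Inside |z| < r: -6, -1. Outside (|z| ≥ r): ∅.
p(0) = 6, so log|p(0)| = log(6) = 1.7918.
Apply Jensen: I(r) = log|p(0)| + Σ_k log(r/|z_k|), summed over zeros inside |z| < r.
  log(r/|z_k|) for z_k = -6: log(8/6) = 0.2877
  log(r/|z_k|) for z_k = -1: log(8/1) = 2.0794
Sum over inside zeros: 2.3671.
I(r) = log|p(0)| + (inside sum) = 1.7918 + 2.3671 = 4.1589.
Closed form (all zeros inside, monic): I(r) = n·log(r) = 2·log(8) = 4.1589. ✓

I(r) ≈ 4.1589.


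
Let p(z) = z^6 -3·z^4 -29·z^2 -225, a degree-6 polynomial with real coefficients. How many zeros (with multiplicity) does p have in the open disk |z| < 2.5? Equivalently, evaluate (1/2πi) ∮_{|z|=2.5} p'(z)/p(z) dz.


The zeros of p are: 3, (-1 + 2i), (-1 - 2i), -3, (1 + 2i), (1 - 2i).
Their magnitudes are: 3, 2.236, 2.236, 3, 2.236, 2.236.
Zeros with |z| < R = 2.5: (-1 + 2i), (-1 - 2i), (1 + 2i), (1 - 2i).
Count = 4.
By the argument principle, (1/2πi) ∮_{|z|=R} p'(z)/p(z) dz equals exactly this count.

Number of zeros inside |z| < 2.5: 4.


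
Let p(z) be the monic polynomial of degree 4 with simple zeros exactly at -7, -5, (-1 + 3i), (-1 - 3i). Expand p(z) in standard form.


The polynomial is p(z) = ∏_{α ∈ S} (z − α), where S = {-7, -5, (-1 + 3i), (-1 - 3i)}.
Expanding the product yields: p(z) = z^4 + 14·z^3 + 69·z^2 + 190·z + 350.
Note conjugate pairs combine to real quadratics: (z − (-1+3i))(z − (-1−3i)) = z² + 2z + 10.
The resulting polynomial has degree 4 and real coefficients as required.

p(z) = z^4 + 14·z^3 + 69·z^2 + 190·z + 350.


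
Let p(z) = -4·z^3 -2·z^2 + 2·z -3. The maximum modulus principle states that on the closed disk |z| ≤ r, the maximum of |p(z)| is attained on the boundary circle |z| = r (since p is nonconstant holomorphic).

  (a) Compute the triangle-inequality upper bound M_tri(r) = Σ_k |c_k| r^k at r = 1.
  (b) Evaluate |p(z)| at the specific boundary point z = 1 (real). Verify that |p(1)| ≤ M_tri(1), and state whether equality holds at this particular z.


Coefficients: c_0 = -3, c_1 = 2, c_2 = -2, c_3 = -4. Radius r = 1.
Part (a). Triangle bound: M_tri(r) = Σ_k |c_k| r^k
  = |-3|·1^0 + |2|·1^1 + |-2|·1^2 + |-4|·1^3
  = 3 + 2 + 2 + 4 = 11.
This bounds M(r) := max_{|z|=r} |p(z)| from above; equality holds iff all terms c_k z^k can be made to align in phase at a single z on |z|=r.
Part (b). At z = 1 (real, on the circle |z| = r):
  p(1) = (-3)·1^0 + (2)·1^1 + (-2)·1^2 + (-4)·1^3 = -7.
  |p(1)| = 7.
Check: |p(1)| = 7 ≤ 11 = M_tri(1). ✓ Equality does not hold at z = 1 (the coefficients have mixed signs, so the terms do not all align in phase there).

M_tri(1) = 11; |p(1)| = 7; equality at z=1: no.


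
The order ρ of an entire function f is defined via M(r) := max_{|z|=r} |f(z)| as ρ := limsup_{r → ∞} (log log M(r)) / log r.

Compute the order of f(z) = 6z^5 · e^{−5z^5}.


M(r) = max_{|z|=r} |6|·|z|^5·|e^{−5z^5}| = 6·r^5 · e^{5r^5} (the factors attain their maxima compatibly on |z|=r). Then log M(r) = log 6 + 5·log r + 5r^5, dominated by the last term, so log log M(r) ~ 5·log r. The polynomial factor 6z^5 contributes only a log r term and does not affect the order. ρ = 5.
Therefore ρ = 5.

Order ρ = 5.


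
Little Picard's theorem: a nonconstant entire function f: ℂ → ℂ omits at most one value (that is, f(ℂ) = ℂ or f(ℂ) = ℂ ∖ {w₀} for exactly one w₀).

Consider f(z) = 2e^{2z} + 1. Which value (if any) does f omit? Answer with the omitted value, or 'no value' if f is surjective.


Little Picard bounds the complement of f(ℂ) to at most one point.
e^{2z} is never zero on ℂ, so 2·e^{2z} takes every value in ℂ ∖ {0}. Adding 1 shifts the range to ℂ ∖ {1}. Thus f omits exactly the value 1.

Omitted value: 1.


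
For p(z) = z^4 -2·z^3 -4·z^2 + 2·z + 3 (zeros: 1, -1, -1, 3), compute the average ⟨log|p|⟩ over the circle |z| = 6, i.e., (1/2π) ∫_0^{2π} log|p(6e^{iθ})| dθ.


Zeros: -1, -1, 1, 3; r = 6.
Inside |z| < r: -1, -1, 1, 3. Outside (|z| ≥ r): ∅.
p(0) = 3, so log|p(0)| = log(3) = 1.0986.
Apply Jensen: I(r) = log|p(0)| + Σ_k log(r/|z_k|), summed over zeros inside |z| < r.
  log(r/|z_k|) for z_k = 1: log(6/1) = 1.7918
  log(r/|z_k|) for z_k = -1: log(6/1) = 1.7918
  log(r/|z_k|) for z_k = -1: log(6/1) = 1.7918
  log(r/|z_k|) for z_k = 3: log(6/3) = 0.6931
Sum over inside zeros: 6.0684.
I(r) = log|p(0)| + (inside sum) = 1.0986 + 6.0684 = 7.1670.
Closed form (all zeros inside, monic): I(r) = n·log(r) = 4·log(6) = 7.1670. ✓

I(r) ≈ 7.1670.
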